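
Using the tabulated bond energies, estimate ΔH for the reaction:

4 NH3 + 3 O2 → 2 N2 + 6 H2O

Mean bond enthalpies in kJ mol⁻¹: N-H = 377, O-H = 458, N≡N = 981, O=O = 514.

Bonds broken (reactants):
  N-H: 12 × 377 = 4524
  O=O: 3 × 514 = 1542
  Σ(broken) = 6066 kJ
Bonds formed (products):
  N≡N: 2 × 981 = 1962
  O-H: 12 × 458 = 5496
  Σ(formed) = 7458 kJ
ΔH = Σ(broken) − Σ(formed) = 6066 − 7458 = −1392 kJ

ΔH ≈ −1392 kJ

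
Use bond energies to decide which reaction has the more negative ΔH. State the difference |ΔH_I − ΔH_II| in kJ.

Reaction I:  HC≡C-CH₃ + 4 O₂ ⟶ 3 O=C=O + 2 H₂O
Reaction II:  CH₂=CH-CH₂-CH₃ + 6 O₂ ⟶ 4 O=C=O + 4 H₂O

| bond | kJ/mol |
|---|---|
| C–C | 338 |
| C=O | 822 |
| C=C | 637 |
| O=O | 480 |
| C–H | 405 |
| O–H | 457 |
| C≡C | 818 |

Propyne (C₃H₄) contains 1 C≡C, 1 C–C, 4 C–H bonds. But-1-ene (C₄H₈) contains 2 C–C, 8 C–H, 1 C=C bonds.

Reaction II, by 735 kJ

Reaction I:
  Bonds broken (reactants):
    C≡C: 1 × 818 = 818
    C–C: 1 × 338 = 338
    C–H: 4 × 405 = 1620
    O=O: 4 × 480 = 1920
    Σ(broken) = 4696 kJ
  Bonds formed (products):
    C=O: 6 × 822 = 4932
    O–H: 4 × 457 = 1828
    Σ(formed) = 6760 kJ
  ΔH_I = 4696 − 6760 = −2064 kJ
Reaction II:
  Bonds broken (reactants):
    C–C: 2 × 338 = 676
    C–H: 8 × 405 = 3240
    C=C: 1 × 637 = 637
    O=O: 6 × 480 = 2880
    Σ(broken) = 7433 kJ
  Bonds formed (products):
    C=O: 8 × 822 = 6576
    O–H: 8 × 457 = 3656
    Σ(formed) = 10232 kJ
  ΔH_II = 7433 − 10232 = −2799 kJ
ΔH_I − ΔH_II = +735 kJ, so reaction II has the more negative ΔH; |ΔH_I − ΔH_II| = 735 kJ.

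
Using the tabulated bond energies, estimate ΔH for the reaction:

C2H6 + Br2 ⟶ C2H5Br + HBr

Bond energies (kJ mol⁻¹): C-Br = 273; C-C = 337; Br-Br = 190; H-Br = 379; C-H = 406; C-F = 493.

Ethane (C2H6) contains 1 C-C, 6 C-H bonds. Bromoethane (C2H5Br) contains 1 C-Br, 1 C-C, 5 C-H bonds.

ΔH ≈ −56 kJ

Bonds broken (reactants):
  Br-Br: 1 × 190 = 190
  C-C: 1 × 337 = 337
  C-H: 6 × 406 = 2436
  Σ(broken) = 2963 kJ
Bonds formed (products):
  C-Br: 1 × 273 = 273
  C-C: 1 × 337 = 337
  C-H: 5 × 406 = 2030
  H-Br: 1 × 379 = 379
  Σ(formed) = 3019 kJ
ΔH = Σ(broken) − Σ(formed) = 2963 − 3019 = −56 kJ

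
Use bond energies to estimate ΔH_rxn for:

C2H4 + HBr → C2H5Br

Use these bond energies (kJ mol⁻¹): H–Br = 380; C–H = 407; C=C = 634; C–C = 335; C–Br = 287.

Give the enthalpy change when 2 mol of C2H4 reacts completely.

Bonds broken (reactants):
  C–H: 4 × 407 = 1628
  C=C: 1 × 634 = 634
  H–Br: 1 × 380 = 380
  Σ(broken) = 2642 kJ
Bonds formed (products):
  C–Br: 1 × 287 = 287
  C–C: 1 × 335 = 335
  C–H: 5 × 407 = 2035
  Σ(formed) = 2657 kJ
ΔH = Σ(broken) − Σ(formed) = 2642 − 2657 = −15 kJ
For 2× the reaction as written: 2 × (−15) = −30 kJ

ΔH = −30 kJ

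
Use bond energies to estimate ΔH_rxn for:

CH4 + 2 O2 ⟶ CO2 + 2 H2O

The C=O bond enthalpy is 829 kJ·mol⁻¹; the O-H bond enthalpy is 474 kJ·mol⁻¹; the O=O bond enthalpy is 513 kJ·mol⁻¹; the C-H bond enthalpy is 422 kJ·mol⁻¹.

ΔH ≈ −840 kJ

Bonds broken (reactants):
  C-H: 4 × 422 = 1688
  O=O: 2 × 513 = 1026
  Σ(broken) = 2714 kJ
Bonds formed (products):
  C=O: 2 × 829 = 1658
  O-H: 4 × 474 = 1896
  Σ(formed) = 3554 kJ
ΔH = Σ(broken) − Σ(formed) = 2714 − 3554 = −840 kJ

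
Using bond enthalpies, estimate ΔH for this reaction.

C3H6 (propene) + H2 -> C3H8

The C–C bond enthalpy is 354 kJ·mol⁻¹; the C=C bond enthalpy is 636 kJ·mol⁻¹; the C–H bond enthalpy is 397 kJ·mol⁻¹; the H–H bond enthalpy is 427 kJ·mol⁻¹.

Bonds broken (reactants):
  C–C: 1 × 354 = 354
  C–H: 6 × 397 = 2382
  C=C: 1 × 636 = 636
  H–H: 1 × 427 = 427
  Σ(broken) = 3799 kJ
Bonds formed (products):
  C–C: 2 × 354 = 708
  C–H: 8 × 397 = 3176
  Σ(formed) = 3884 kJ
ΔH = Σ(broken) − Σ(formed) = 3799 − 3884 = −85 kJ

ΔH ≈ −85 kJ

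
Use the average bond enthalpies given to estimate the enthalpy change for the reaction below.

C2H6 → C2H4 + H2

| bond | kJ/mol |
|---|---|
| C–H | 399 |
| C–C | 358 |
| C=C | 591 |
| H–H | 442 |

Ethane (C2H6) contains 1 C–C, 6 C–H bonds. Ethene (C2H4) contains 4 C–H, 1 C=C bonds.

Bonds broken (reactants):
  C–C: 1 × 358 = 358
  C–H: 6 × 399 = 2394
  Σ(broken) = 2752 kJ
Bonds formed (products):
  C–H: 4 × 399 = 1596
  C=C: 1 × 591 = 591
  H–H: 1 × 442 = 442
  Σ(formed) = 2629 kJ
ΔH = Σ(broken) − Σ(formed) = 2752 − 2629 = +123 kJ

ΔH ≈ +123 kJ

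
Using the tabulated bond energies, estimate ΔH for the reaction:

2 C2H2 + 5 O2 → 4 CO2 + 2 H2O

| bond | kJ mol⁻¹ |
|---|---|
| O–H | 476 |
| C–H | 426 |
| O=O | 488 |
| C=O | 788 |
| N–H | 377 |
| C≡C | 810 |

Bonds broken (reactants):
  C≡C: 2 × 810 = 1620
  C–H: 4 × 426 = 1704
  O=O: 5 × 488 = 2440
  Σ(broken) = 5764 kJ
Bonds formed (products):
  C=O: 8 × 788 = 6304
  O–H: 4 × 476 = 1904
  Σ(formed) = 8208 kJ
ΔH = Σ(broken) − Σ(formed) = 5764 − 8208 = −2444 kJ

ΔH ≈ −2444 kJ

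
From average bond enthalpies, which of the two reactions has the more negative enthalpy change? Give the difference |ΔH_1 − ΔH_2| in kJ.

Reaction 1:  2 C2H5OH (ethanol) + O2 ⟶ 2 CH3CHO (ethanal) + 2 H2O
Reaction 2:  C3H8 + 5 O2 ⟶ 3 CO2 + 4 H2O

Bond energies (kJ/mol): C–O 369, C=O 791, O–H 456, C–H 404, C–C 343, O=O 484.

Reaction 2, by 1592 kJ

Reaction 1:
  Bonds broken (reactants):
    C–C: 2 × 343 = 686
    C–H: 10 × 404 = 4040
    C–O: 2 × 369 = 738
    O–H: 2 × 456 = 912
    O=O: 1 × 484 = 484
    Σ(broken) = 6860 kJ
  Bonds formed (products):
    C–C: 2 × 343 = 686
    C–H: 8 × 404 = 3232
    C=O: 2 × 791 = 1582
    O–H: 4 × 456 = 1824
    Σ(formed) = 7324 kJ
  ΔH_1 = 6860 − 7324 = −464 kJ
Reaction 2:
  Bonds broken (reactants):
    C–C: 2 × 343 = 686
    C–H: 8 × 404 = 3232
    O=O: 5 × 484 = 2420
    Σ(broken) = 6338 kJ
  Bonds formed (products):
    C=O: 6 × 791 = 4746
    O–H: 8 × 456 = 3648
    Σ(formed) = 8394 kJ
  ΔH_2 = 6338 − 8394 = −2056 kJ
ΔH_1 − ΔH_2 = +1592 kJ, so reaction 2 has the more negative ΔH; |ΔH_1 − ΔH_2| = 1592 kJ.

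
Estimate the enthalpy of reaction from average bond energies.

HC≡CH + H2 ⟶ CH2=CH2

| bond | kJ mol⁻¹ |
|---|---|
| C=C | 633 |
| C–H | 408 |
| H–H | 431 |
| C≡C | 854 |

Bonds broken (reactants):
  C≡C: 1 × 854 = 854
  C–H: 2 × 408 = 816
  H–H: 1 × 431 = 431
  Σ(broken) = 2101 kJ
Bonds formed (products):
  C–H: 4 × 408 = 1632
  C=C: 1 × 633 = 633
  Σ(formed) = 2265 kJ
ΔH = Σ(broken) − Σ(formed) = 2101 − 2265 = −164 kJ

ΔH ≈ −164 kJ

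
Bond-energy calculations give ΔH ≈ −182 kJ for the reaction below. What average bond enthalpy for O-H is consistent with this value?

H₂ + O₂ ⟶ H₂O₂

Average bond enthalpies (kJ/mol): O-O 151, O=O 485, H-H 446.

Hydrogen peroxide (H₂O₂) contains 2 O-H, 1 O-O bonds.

Let D be the O-H bond energy.
Σ(broken) = 1×446 + 1×485 = 931
Σ(formed) = 2×D + 1×151 = 151 + 2D
ΔH = Σ(broken) − Σ(formed) = (931) − (151 + 2D) = +780 − 2D
Setting this equal to −182 kJ gives 2D = 962, so D = 481 kJ/mol.

D(O-H) ≈ 481 kJ/mol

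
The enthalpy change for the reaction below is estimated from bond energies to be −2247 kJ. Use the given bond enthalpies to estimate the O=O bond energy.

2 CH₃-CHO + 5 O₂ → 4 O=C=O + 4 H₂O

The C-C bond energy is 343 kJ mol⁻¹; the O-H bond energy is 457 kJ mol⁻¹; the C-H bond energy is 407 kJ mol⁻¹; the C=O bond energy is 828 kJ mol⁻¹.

Let D be the O=O bond energy.
Σ(broken) = 2×343 + 8×407 + 2×828 + 5×D = 5598 + 5D
Σ(formed) = 8×828 + 8×457 = 10280
ΔH = Σ(broken) − Σ(formed) = (5598 + 5D) − (10280) = −4682 + 5D
Setting this equal to −2247 kJ gives 5D = 2435, so D = 487 kJ/mol.

D(O=O) ≈ 487 kJ/mol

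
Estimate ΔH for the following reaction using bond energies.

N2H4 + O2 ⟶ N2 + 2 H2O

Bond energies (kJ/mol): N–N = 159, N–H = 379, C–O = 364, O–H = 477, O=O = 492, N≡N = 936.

Bonds broken (reactants):
  N–H: 4 × 379 = 1516
  N–N: 1 × 159 = 159
  O=O: 1 × 492 = 492
  Σ(broken) = 2167 kJ
Bonds formed (products):
  N≡N: 1 × 936 = 936
  O–H: 4 × 477 = 1908
  Σ(formed) = 2844 kJ
ΔH = Σ(broken) − Σ(formed) = 2167 − 2844 = −677 kJ

ΔH ≈ −677 kJ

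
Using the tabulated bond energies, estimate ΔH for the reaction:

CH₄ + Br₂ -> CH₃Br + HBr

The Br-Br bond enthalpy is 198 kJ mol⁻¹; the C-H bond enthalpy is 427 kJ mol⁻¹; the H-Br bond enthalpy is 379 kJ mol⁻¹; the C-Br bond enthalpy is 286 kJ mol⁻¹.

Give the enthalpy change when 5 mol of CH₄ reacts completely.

ΔH = −200 kJ

Bonds broken (reactants):
  Br-Br: 1 × 198 = 198
  C-H: 4 × 427 = 1708
  Σ(broken) = 1906 kJ
Bonds formed (products):
  C-Br: 1 × 286 = 286
  C-H: 3 × 427 = 1281
  H-Br: 1 × 379 = 379
  Σ(formed) = 1946 kJ
ΔH = Σ(broken) − Σ(formed) = 1906 − 1946 = −40 kJ
For 5× the reaction as written: 5 × (−40) = −200 kJ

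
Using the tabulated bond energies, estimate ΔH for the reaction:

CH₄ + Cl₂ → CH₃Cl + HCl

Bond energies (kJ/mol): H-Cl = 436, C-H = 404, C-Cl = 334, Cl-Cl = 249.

ΔH ≈ −117 kJ

Bonds broken (reactants):
  C-H: 4 × 404 = 1616
  Cl-Cl: 1 × 249 = 249
  Σ(broken) = 1865 kJ
Bonds formed (products):
  C-Cl: 1 × 334 = 334
  C-H: 3 × 404 = 1212
  H-Cl: 1 × 436 = 436
  Σ(formed) = 1982 kJ
ΔH = Σ(broken) − Σ(formed) = 1865 − 1982 = −117 kJ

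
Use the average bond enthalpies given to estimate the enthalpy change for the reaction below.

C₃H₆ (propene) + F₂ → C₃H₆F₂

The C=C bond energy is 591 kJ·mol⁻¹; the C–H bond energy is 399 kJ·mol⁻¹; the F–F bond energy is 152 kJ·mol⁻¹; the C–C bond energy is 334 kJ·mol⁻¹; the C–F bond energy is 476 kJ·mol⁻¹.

Bonds broken (reactants):
  C–C: 1 × 334 = 334
  C–H: 6 × 399 = 2394
  C=C: 1 × 591 = 591
  F–F: 1 × 152 = 152
  Σ(broken) = 3471 kJ
Bonds formed (products):
  C–C: 2 × 334 = 668
  C–F: 2 × 476 = 952
  C–H: 6 × 399 = 2394
  Σ(formed) = 4014 kJ
ΔH = Σ(broken) − Σ(formed) = 3471 − 4014 = −543 kJ

ΔH ≈ −543 kJ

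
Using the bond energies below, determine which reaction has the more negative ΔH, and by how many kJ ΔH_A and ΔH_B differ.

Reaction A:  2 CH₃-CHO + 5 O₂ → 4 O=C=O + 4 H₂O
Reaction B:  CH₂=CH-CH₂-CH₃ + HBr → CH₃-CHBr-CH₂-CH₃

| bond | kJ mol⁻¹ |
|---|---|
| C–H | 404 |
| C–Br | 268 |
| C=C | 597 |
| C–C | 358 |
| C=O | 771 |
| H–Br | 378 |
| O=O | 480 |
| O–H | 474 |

Reaction A:
  Bonds broken (reactants):
    C–C: 2 × 358 = 716
    C–H: 8 × 404 = 3232
    C=O: 2 × 771 = 1542
    O=O: 5 × 480 = 2400
    Σ(broken) = 7890 kJ
  Bonds formed (products):
    C=O: 8 × 771 = 6168
    O–H: 8 × 474 = 3792
    Σ(formed) = 9960 kJ
  ΔH_A = 7890 − 9960 = −2070 kJ
Reaction B:
  Bonds broken (reactants):
    C–C: 2 × 358 = 716
    C–H: 8 × 404 = 3232
    C=C: 1 × 597 = 597
    H–Br: 1 × 378 = 378
    Σ(broken) = 4923 kJ
  Bonds formed (products):
    C–Br: 1 × 268 = 268
    C–C: 3 × 358 = 1074
    C–H: 9 × 404 = 3636
    Σ(formed) = 4978 kJ
  ΔH_B = 4923 − 4978 = −55 kJ
ΔH_A − ΔH_B = −2015 kJ, so reaction A has the more negative ΔH; |ΔH_A − ΔH_B| = 2015 kJ.

Reaction A, by 2015 kJ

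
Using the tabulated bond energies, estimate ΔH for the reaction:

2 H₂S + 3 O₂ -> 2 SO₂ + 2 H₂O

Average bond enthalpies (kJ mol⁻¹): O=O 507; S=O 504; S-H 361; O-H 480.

Bonds broken (reactants):
  O=O: 3 × 507 = 1521
  S-H: 4 × 361 = 1444
  Σ(broken) = 2965 kJ
Bonds formed (products):
  O-H: 4 × 480 = 1920
  S=O: 4 × 504 = 2016
  Σ(formed) = 3936 kJ
ΔH = Σ(broken) − Σ(formed) = 2965 − 3936 = −971 kJ

ΔH ≈ −971 kJ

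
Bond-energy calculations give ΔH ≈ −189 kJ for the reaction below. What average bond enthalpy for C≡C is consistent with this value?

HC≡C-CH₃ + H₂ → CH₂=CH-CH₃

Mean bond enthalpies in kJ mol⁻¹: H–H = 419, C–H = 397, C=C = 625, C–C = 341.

D(C≡C) ≈ 811 kJ/mol

Let D be the C≡C bond energy.
Σ(broken) = 1×D + 1×341 + 4×397 + 1×419 = 2348 + D
Σ(formed) = 1×341 + 6×397 + 1×625 = 3348
ΔH = Σ(broken) − Σ(formed) = (2348 + D) − (3348) = −1000 + D
Setting this equal to −189 kJ gives D = 811 kJ/mol.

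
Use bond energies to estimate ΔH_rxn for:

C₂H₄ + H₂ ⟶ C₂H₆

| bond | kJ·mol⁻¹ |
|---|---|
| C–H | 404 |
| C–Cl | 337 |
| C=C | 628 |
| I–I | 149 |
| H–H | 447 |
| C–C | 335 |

ΔH ≈ −68 kJ

Bonds broken (reactants):
  C–H: 4 × 404 = 1616
  C=C: 1 × 628 = 628
  H–H: 1 × 447 = 447
  Σ(broken) = 2691 kJ
Bonds formed (products):
  C–C: 1 × 335 = 335
  C–H: 6 × 404 = 2424
  Σ(formed) = 2759 kJ
ΔH = Σ(broken) − Σ(formed) = 2691 − 2759 = −68 kJ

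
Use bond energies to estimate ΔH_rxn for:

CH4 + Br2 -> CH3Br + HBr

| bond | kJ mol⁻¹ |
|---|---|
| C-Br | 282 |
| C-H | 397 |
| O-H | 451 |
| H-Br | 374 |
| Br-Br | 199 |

Bonds broken (reactants):
  Br-Br: 1 × 199 = 199
  C-H: 4 × 397 = 1588
  Σ(broken) = 1787 kJ
Bonds formed (products):
  C-Br: 1 × 282 = 282
  C-H: 3 × 397 = 1191
  H-Br: 1 × 374 = 374
  Σ(formed) = 1847 kJ
ΔH = Σ(broken) − Σ(formed) = 1787 − 1847 = −60 kJ

ΔH ≈ −60 kJ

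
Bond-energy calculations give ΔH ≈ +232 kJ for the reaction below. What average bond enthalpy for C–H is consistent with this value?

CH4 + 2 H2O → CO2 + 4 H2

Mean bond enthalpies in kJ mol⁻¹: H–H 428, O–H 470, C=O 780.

Let D be the C–H bond energy.
Σ(broken) = 4×D + 4×470 = 1880 + 4D
Σ(formed) = 2×780 + 4×428 = 3272
ΔH = Σ(broken) − Σ(formed) = (1880 + 4D) − (3272) = −1392 + 4D
Setting this equal to +232 kJ gives 4D = 1624, so D = 406 kJ/mol.

D(C–H) ≈ 406 kJ/mol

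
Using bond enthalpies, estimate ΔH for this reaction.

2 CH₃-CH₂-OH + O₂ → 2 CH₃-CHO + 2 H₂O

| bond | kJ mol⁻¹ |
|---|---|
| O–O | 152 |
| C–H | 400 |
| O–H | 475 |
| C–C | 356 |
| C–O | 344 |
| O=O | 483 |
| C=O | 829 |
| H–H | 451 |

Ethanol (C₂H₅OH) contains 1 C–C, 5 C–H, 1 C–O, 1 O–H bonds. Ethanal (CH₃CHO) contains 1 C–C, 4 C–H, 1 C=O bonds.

Bonds broken (reactants):
  C–C: 2 × 356 = 712
  C–H: 10 × 400 = 4000
  C–O: 2 × 344 = 688
  O–H: 2 × 475 = 950
  O=O: 1 × 483 = 483
  Σ(broken) = 6833 kJ
Bonds formed (products):
  C–C: 2 × 356 = 712
  C–H: 8 × 400 = 3200
  C=O: 2 × 829 = 1658
  O–H: 4 × 475 = 1900
  Σ(formed) = 7470 kJ
ΔH = Σ(broken) − Σ(formed) = 6833 − 7470 = −637 kJ

ΔH ≈ −637 kJ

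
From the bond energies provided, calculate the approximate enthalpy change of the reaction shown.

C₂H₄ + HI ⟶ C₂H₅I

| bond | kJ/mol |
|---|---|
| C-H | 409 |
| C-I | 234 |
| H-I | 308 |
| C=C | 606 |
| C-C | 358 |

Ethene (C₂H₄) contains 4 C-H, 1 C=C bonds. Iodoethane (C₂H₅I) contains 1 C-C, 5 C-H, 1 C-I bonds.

ΔH ≈ −87 kJ

Bonds broken (reactants):
  C-H: 4 × 409 = 1636
  C=C: 1 × 606 = 606
  H-I: 1 × 308 = 308
  Σ(broken) = 2550 kJ
Bonds formed (products):
  C-C: 1 × 358 = 358
  C-H: 5 × 409 = 2045
  C-I: 1 × 234 = 234
  Σ(formed) = 2637 kJ
ΔH = Σ(broken) − Σ(formed) = 2550 − 2637 = −87 kJ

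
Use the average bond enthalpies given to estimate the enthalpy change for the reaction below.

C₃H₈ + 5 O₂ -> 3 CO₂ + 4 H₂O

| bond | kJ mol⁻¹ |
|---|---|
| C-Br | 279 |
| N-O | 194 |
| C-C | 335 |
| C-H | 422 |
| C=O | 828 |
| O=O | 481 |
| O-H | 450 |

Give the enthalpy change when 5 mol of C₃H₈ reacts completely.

Bonds broken (reactants):
  C-C: 2 × 335 = 670
  C-H: 8 × 422 = 3376
  O=O: 5 × 481 = 2405
  Σ(broken) = 6451 kJ
Bonds formed (products):
  C=O: 6 × 828 = 4968
  O-H: 8 × 450 = 3600
  Σ(formed) = 8568 kJ
ΔH = Σ(broken) − Σ(formed) = 6451 − 8568 = −2117 kJ
For 5× the reaction as written: 5 × (−2117) = −10585 kJ

ΔH = −10585 kJ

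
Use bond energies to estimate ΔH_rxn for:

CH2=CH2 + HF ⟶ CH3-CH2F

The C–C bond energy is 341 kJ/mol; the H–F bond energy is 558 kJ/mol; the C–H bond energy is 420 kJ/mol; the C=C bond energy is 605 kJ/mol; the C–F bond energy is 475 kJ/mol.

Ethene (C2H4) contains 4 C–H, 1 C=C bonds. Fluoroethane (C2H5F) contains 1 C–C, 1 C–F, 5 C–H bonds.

ΔH ≈ −73 kJ

Bonds broken (reactants):
  C–H: 4 × 420 = 1680
  C=C: 1 × 605 = 605
  H–F: 1 × 558 = 558
  Σ(broken) = 2843 kJ
Bonds formed (products):
  C–C: 1 × 341 = 341
  C–F: 1 × 475 = 475
  C–H: 5 × 420 = 2100
  Σ(formed) = 2916 kJ
ΔH = Σ(broken) − Σ(formed) = 2843 − 2916 = −73 kJ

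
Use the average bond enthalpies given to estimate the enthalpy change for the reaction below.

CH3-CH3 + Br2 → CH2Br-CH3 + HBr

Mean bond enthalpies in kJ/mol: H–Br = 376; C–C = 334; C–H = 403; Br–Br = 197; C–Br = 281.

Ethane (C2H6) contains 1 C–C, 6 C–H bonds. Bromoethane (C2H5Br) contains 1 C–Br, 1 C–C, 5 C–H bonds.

ΔH ≈ −57 kJ

Bonds broken (reactants):
  Br–Br: 1 × 197 = 197
  C–C: 1 × 334 = 334
  C–H: 6 × 403 = 2418
  Σ(broken) = 2949 kJ
Bonds formed (products):
  C–Br: 1 × 281 = 281
  C–C: 1 × 334 = 334
  C–H: 5 × 403 = 2015
  H–Br: 1 × 376 = 376
  Σ(formed) = 3006 kJ
ΔH = Σ(broken) − Σ(formed) = 2949 − 3006 = −57 kJ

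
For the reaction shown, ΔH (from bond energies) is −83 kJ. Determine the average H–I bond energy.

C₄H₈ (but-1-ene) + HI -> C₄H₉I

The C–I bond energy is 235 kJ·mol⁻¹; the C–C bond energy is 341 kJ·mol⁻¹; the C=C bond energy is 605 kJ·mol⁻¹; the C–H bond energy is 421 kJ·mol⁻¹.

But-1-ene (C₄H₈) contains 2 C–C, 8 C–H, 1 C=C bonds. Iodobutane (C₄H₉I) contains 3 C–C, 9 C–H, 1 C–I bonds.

Let D be the H–I bond energy.
Σ(broken) = 2×341 + 8×421 + 1×605 + 1×D = 4655 + D
Σ(formed) = 3×341 + 9×421 + 1×235 = 5047
ΔH = Σ(broken) − Σ(formed) = (4655 + D) − (5047) = −392 + D
Setting this equal to −83 kJ gives D = 309 kJ/mol.

D(H–I) ≈ 309 kJ/mol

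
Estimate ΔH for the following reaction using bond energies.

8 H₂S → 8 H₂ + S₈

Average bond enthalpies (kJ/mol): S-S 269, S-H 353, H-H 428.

ΔH ≈ +72 kJ

Bonds broken (reactants):
  S-H: 16 × 353 = 5648
  Σ(broken) = 5648 kJ
Bonds formed (products):
  H-H: 8 × 428 = 3424
  S-S: 8 × 269 = 2152
  Σ(formed) = 5576 kJ
ΔH = Σ(broken) − Σ(formed) = 5648 − 5576 = +72 kJ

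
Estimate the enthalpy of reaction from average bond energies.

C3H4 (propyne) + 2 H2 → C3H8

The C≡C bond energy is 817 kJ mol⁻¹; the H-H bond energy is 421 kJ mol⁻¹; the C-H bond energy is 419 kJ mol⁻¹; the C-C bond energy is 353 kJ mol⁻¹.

Bonds broken (reactants):
  C≡C: 1 × 817 = 817
  C-C: 1 × 353 = 353
  C-H: 4 × 419 = 1676
  H-H: 2 × 421 = 842
  Σ(broken) = 3688 kJ
Bonds formed (products):
  C-C: 2 × 353 = 706
  C-H: 8 × 419 = 3352
  Σ(formed) = 4058 kJ
ΔH = Σ(broken) − Σ(formed) = 3688 − 4058 = −370 kJ

ΔH ≈ −370 kJ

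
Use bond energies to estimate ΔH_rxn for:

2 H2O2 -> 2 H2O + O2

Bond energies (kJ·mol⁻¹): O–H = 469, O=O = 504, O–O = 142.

ΔH ≈ −220 kJ

Bonds broken (reactants):
  O–H: 4 × 469 = 1876
  O–O: 2 × 142 = 284
  Σ(broken) = 2160 kJ
Bonds formed (products):
  O–H: 4 × 469 = 1876
  O=O: 1 × 504 = 504
  Σ(formed) = 2380 kJ
ΔH = Σ(broken) − Σ(formed) = 2160 − 2380 = −220 kJ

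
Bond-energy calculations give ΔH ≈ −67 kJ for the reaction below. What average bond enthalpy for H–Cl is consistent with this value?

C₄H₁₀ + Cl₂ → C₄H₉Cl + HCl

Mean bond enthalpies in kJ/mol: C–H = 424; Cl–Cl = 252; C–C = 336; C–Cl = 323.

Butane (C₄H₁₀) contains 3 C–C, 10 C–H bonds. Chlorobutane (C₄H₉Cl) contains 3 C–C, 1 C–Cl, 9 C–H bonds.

D(H–Cl) ≈ 420 kJ/mol

Let D be the H–Cl bond energy.
Σ(broken) = 3×336 + 10×424 + 1×252 = 5500
Σ(formed) = 3×336 + 1×323 + 9×424 + 1×D = 5147 + D
ΔH = Σ(broken) − Σ(formed) = (5500) − (5147 + D) = +353 − D
Setting this equal to −67 kJ gives D = 420 kJ/mol.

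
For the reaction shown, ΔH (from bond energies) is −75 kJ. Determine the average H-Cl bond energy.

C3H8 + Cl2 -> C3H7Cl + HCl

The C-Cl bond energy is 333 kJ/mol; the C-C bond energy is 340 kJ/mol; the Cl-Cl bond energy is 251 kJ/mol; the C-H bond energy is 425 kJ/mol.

D(H-Cl) ≈ 418 kJ/mol

Let D be the H-Cl bond energy.
Σ(broken) = 2×340 + 8×425 + 1×251 = 4331
Σ(formed) = 2×340 + 1×333 + 7×425 + 1×D = 3988 + D
ΔH = Σ(broken) − Σ(formed) = (4331) − (3988 + D) = +343 − D
Setting this equal to −75 kJ gives D = 418 kJ/mol.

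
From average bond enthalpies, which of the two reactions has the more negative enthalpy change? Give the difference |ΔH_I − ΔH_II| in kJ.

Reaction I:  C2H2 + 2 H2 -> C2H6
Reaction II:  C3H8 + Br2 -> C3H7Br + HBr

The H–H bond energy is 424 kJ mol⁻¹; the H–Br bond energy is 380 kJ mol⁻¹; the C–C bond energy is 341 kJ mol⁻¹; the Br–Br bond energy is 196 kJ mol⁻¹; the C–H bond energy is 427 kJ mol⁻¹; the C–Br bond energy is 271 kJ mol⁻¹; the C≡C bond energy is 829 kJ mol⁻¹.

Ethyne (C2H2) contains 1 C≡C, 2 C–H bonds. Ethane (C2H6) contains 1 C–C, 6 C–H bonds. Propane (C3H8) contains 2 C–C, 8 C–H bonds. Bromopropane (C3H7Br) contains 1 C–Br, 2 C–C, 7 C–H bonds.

Reaction I:
  Bonds broken (reactants):
    C≡C: 1 × 829 = 829
    C–H: 2 × 427 = 854
    H–H: 2 × 424 = 848
    Σ(broken) = 2531 kJ
  Bonds formed (products):
    C–C: 1 × 341 = 341
    C–H: 6 × 427 = 2562
    Σ(formed) = 2903 kJ
  ΔH_I = 2531 − 2903 = −372 kJ
Reaction II:
  Bonds broken (reactants):
    Br–Br: 1 × 196 = 196
    C–C: 2 × 341 = 682
    C–H: 8 × 427 = 3416
    Σ(broken) = 4294 kJ
  Bonds formed (products):
    C–Br: 1 × 271 = 271
    C–C: 2 × 341 = 682
    C–H: 7 × 427 = 2989
    H–Br: 1 × 380 = 380
    Σ(formed) = 4322 kJ
  ΔH_II = 4294 − 4322 = −28 kJ
ΔH_I − ΔH_II = −344 kJ, so reaction I has the more negative ΔH; |ΔH_I − ΔH_II| = 344 kJ.

Reaction I, by 344 kJ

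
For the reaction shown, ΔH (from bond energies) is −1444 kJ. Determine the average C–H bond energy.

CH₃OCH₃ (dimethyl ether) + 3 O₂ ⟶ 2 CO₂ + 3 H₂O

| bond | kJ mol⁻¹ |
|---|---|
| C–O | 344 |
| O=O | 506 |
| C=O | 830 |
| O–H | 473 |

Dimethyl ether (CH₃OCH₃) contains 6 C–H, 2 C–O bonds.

D(C–H) ≈ 418 kJ/mol

Let D be the C–H bond energy.
Σ(broken) = 6×D + 2×344 + 3×506 = 2206 + 6D
Σ(formed) = 4×830 + 6×473 = 6158
ΔH = Σ(broken) − Σ(formed) = (2206 + 6D) − (6158) = −3952 + 6D
Setting this equal to −1444 kJ gives 6D = 2508, so D = 418 kJ/mol.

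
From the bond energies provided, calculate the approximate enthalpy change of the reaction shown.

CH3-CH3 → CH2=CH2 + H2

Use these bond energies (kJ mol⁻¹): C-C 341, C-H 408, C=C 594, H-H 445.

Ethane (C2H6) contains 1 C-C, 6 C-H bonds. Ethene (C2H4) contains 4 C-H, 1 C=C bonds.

Bonds broken (reactants):
  C-C: 1 × 341 = 341
  C-H: 6 × 408 = 2448
  Σ(broken) = 2789 kJ
Bonds formed (products):
  C-H: 4 × 408 = 1632
  C=C: 1 × 594 = 594
  H-H: 1 × 445 = 445
  Σ(formed) = 2671 kJ
ΔH = Σ(broken) − Σ(formed) = 2789 − 2671 = +118 kJ

ΔH ≈ +118 kJ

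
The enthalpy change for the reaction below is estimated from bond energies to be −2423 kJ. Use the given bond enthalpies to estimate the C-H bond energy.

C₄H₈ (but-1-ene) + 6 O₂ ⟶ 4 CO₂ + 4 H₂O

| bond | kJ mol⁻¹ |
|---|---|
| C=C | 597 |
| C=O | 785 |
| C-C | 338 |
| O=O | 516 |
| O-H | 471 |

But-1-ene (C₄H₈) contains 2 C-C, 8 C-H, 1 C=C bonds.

Let D be the C-H bond energy.
Σ(broken) = 2×338 + 8×D + 1×597 + 6×516 = 4369 + 8D
Σ(formed) = 8×785 + 8×471 = 10048
ΔH = Σ(broken) − Σ(formed) = (4369 + 8D) − (10048) = −5679 + 8D
Setting this equal to −2423 kJ gives 8D = 3256, so D = 407 kJ/mol.

D(C-H) ≈ 407 kJ/mol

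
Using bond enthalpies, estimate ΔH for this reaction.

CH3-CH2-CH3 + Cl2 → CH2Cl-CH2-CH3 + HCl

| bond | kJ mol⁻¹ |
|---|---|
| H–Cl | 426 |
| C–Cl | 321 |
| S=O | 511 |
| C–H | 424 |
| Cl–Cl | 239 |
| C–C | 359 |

Bonds broken (reactants):
  C–C: 2 × 359 = 718
  C–H: 8 × 424 = 3392
  Cl–Cl: 1 × 239 = 239
  Σ(broken) = 4349 kJ
Bonds formed (products):
  C–C: 2 × 359 = 718
  C–Cl: 1 × 321 = 321
  C–H: 7 × 424 = 2968
  H–Cl: 1 × 426 = 426
  Σ(formed) = 4433 kJ
ΔH = Σ(broken) − Σ(formed) = 4349 − 4433 = −84 kJ

ΔH ≈ −84 kJ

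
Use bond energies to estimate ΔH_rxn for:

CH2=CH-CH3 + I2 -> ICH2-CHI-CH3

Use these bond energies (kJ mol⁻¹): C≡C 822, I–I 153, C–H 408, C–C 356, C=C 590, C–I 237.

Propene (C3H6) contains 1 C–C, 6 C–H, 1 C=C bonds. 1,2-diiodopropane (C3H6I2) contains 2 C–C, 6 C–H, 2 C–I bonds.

ΔH ≈ −87 kJ

Bonds broken (reactants):
  C–C: 1 × 356 = 356
  C–H: 6 × 408 = 2448
  C=C: 1 × 590 = 590
  I–I: 1 × 153 = 153
  Σ(broken) = 3547 kJ
Bonds formed (products):
  C–C: 2 × 356 = 712
  C–H: 6 × 408 = 2448
  C–I: 2 × 237 = 474
  Σ(formed) = 3634 kJ
ΔH = Σ(broken) − Σ(formed) = 3547 − 3634 = −87 kJ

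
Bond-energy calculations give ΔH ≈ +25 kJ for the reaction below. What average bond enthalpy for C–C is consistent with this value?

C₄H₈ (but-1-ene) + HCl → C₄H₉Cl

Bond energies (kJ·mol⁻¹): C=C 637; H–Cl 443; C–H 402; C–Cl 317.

D(C–C) ≈ 336 kJ/mol

Let D be the C–C bond energy.
Σ(broken) = 2×D + 8×402 + 1×637 + 1×443 = 4296 + 2D
Σ(formed) = 3×D + 1×317 + 9×402 = 3935 + 3D
ΔH = Σ(broken) − Σ(formed) = (4296 + 2D) − (3935 + 3D) = +361 − D
Setting this equal to +25 kJ gives D = 336 kJ/mol.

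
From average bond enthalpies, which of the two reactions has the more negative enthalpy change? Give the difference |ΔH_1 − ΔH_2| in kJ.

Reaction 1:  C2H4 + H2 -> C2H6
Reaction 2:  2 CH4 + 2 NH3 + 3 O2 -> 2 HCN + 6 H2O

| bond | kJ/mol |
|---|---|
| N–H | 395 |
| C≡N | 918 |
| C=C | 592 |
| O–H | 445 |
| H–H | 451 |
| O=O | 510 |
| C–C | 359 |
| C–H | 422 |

Reaction 1:
  Bonds broken (reactants):
    C–H: 4 × 422 = 1688
    C=C: 1 × 592 = 592
    H–H: 1 × 451 = 451
    Σ(broken) = 2731 kJ
  Bonds formed (products):
    C–C: 1 × 359 = 359
    C–H: 6 × 422 = 2532
    Σ(formed) = 2891 kJ
  ΔH_1 = 2731 − 2891 = −160 kJ
Reaction 2:
  Bonds broken (reactants):
    C–H: 8 × 422 = 3376
    N–H: 6 × 395 = 2370
    O=O: 3 × 510 = 1530
    Σ(broken) = 7276 kJ
  Bonds formed (products):
    C≡N: 2 × 918 = 1836
    C–H: 2 × 422 = 844
    O–H: 12 × 445 = 5340
    Σ(formed) = 8020 kJ
  ΔH_2 = 7276 − 8020 = −744 kJ
ΔH_1 − ΔH_2 = +584 kJ, so reaction 2 has the more negative ΔH; |ΔH_1 − ΔH_2| = 584 kJ.

Reaction 2, by 584 kJ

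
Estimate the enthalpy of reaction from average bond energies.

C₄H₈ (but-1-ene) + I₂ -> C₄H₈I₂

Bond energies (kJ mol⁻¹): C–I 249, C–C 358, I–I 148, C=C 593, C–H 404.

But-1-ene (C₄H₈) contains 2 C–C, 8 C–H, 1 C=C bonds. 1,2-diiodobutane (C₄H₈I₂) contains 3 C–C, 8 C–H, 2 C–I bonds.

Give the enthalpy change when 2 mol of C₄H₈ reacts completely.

Bonds broken (reactants):
  C–C: 2 × 358 = 716
  C–H: 8 × 404 = 3232
  C=C: 1 × 593 = 593
  I–I: 1 × 148 = 148
  Σ(broken) = 4689 kJ
Bonds formed (products):
  C–C: 3 × 358 = 1074
  C–H: 8 × 404 = 3232
  C–I: 2 × 249 = 498
  Σ(formed) = 4804 kJ
ΔH = Σ(broken) − Σ(formed) = 4689 − 4804 = −115 kJ
For 2× the reaction as written: 2 × (−115) = −230 kJ

ΔH = −230 kJ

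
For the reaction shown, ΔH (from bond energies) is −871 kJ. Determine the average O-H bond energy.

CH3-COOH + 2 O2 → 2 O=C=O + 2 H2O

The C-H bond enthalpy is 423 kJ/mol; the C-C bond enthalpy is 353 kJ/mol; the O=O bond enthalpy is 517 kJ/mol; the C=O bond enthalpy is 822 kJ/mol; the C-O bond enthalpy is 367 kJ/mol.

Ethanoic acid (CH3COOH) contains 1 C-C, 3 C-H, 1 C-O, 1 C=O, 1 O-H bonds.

Let D be the O-H bond energy.
Σ(broken) = 1×353 + 3×423 + 1×367 + 1×822 + 1×D + 2×517 = 3845 + D
Σ(formed) = 4×822 + 4×D = 3288 + 4D
ΔH = Σ(broken) − Σ(formed) = (3845 + D) − (3288 + 4D) = +557 − 3D
Setting this equal to −871 kJ gives 3D = 1428, so D = 476 kJ/mol.

D(O-H) ≈ 476 kJ/mol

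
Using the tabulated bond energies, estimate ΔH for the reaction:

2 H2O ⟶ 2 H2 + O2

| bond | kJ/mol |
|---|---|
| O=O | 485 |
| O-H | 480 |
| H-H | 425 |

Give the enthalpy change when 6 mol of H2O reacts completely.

ΔH = +1755 kJ

Bonds broken (reactants):
  O-H: 4 × 480 = 1920
  Σ(broken) = 1920 kJ
Bonds formed (products):
  H-H: 2 × 425 = 850
  O=O: 1 × 485 = 485
  Σ(formed) = 1335 kJ
ΔH = Σ(broken) − Σ(formed) = 1920 − 1335 = +585 kJ
For 3× the reaction as written: 3 × (+585) = +1755 kJ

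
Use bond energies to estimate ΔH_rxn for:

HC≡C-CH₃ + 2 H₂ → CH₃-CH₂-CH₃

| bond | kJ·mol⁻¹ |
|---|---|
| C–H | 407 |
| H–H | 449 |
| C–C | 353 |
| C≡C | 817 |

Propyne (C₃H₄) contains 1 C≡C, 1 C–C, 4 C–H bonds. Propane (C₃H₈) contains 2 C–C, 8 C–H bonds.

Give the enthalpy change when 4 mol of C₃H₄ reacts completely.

ΔH = −1064 kJ

Bonds broken (reactants):
  C≡C: 1 × 817 = 817
  C–C: 1 × 353 = 353
  C–H: 4 × 407 = 1628
  H–H: 2 × 449 = 898
  Σ(broken) = 3696 kJ
Bonds formed (products):
  C–C: 2 × 353 = 706
  C–H: 8 × 407 = 3256
  Σ(formed) = 3962 kJ
ΔH = Σ(broken) − Σ(formed) = 3696 − 3962 = −266 kJ
For 4× the reaction as written: 4 × (−266) = −1064 kJ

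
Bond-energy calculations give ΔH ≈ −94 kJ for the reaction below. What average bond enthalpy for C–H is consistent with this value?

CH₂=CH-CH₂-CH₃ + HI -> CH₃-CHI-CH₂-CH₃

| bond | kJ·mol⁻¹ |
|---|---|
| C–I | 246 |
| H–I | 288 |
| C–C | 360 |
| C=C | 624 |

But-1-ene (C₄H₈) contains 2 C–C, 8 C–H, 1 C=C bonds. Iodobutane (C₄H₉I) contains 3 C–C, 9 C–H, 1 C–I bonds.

Let D be the C–H bond energy.
Σ(broken) = 2×360 + 8×D + 1×624 + 1×288 = 1632 + 8D
Σ(formed) = 3×360 + 9×D + 1×246 = 1326 + 9D
ΔH = Σ(broken) − Σ(formed) = (1632 + 8D) − (1326 + 9D) = +306 − D
Setting this equal to −94 kJ gives D = 400 kJ/mol.

D(C–H) ≈ 400 kJ/mol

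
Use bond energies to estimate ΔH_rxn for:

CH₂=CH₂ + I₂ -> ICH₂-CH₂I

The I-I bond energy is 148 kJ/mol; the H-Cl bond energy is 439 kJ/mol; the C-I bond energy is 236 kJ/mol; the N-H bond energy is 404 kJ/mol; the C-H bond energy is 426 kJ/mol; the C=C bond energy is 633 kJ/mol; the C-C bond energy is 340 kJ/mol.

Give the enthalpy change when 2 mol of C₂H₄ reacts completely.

ΔH = −62 kJ

Bonds broken (reactants):
  C-H: 4 × 426 = 1704
  C=C: 1 × 633 = 633
  I-I: 1 × 148 = 148
  Σ(broken) = 2485 kJ
Bonds formed (products):
  C-C: 1 × 340 = 340
  C-H: 4 × 426 = 1704
  C-I: 2 × 236 = 472
  Σ(formed) = 2516 kJ
ΔH = Σ(broken) − Σ(formed) = 2485 − 2516 = −31 kJ
For 2× the reaction as written: 2 × (−31) = −62 kJ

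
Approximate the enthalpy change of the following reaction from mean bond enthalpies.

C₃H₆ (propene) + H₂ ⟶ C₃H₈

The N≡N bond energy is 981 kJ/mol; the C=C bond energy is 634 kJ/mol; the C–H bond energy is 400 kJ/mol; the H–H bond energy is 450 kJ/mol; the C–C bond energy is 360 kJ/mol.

ΔH ≈ −76 kJ

Bonds broken (reactants):
  C–C: 1 × 360 = 360
  C–H: 6 × 400 = 2400
  C=C: 1 × 634 = 634
  H–H: 1 × 450 = 450
  Σ(broken) = 3844 kJ
Bonds formed (products):
  C–C: 2 × 360 = 720
  C–H: 8 × 400 = 3200
  Σ(formed) = 3920 kJ
ΔH = Σ(broken) − Σ(formed) = 3844 − 3920 = −76 kJ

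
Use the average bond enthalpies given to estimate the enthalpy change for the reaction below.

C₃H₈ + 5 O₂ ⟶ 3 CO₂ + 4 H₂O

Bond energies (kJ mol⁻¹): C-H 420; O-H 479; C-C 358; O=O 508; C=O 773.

Bonds broken (reactants):
  C-C: 2 × 358 = 716
  C-H: 8 × 420 = 3360
  O=O: 5 × 508 = 2540
  Σ(broken) = 6616 kJ
Bonds formed (products):
  C=O: 6 × 773 = 4638
  O-H: 8 × 479 = 3832
  Σ(formed) = 8470 kJ
ΔH = Σ(broken) − Σ(formed) = 6616 − 8470 = −1854 kJ

ΔH ≈ −1854 kJ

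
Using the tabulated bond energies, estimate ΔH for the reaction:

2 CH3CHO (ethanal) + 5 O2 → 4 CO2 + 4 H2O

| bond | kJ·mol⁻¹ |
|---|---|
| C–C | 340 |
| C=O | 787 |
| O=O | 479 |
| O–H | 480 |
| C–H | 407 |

Bonds broken (reactants):
  C–C: 2 × 340 = 680
  C–H: 8 × 407 = 3256
  C=O: 2 × 787 = 1574
  O=O: 5 × 479 = 2395
  Σ(broken) = 7905 kJ
Bonds formed (products):
  C=O: 8 × 787 = 6296
  O–H: 8 × 480 = 3840
  Σ(formed) = 10136 kJ
ΔH = Σ(broken) − Σ(formed) = 7905 − 10136 = −2231 kJ

ΔH ≈ −2231 kJ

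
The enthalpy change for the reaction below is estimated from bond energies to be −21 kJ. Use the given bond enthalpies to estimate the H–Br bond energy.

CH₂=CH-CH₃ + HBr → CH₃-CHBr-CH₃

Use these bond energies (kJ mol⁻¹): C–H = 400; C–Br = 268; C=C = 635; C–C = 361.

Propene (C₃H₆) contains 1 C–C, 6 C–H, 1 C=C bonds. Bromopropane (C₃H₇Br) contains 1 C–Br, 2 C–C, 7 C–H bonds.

Let D be the H–Br bond energy.
Σ(broken) = 1×361 + 6×400 + 1×635 + 1×D = 3396 + D
Σ(formed) = 1×268 + 2×361 + 7×400 = 3790
ΔH = Σ(broken) − Σ(formed) = (3396 + D) − (3790) = −394 + D
Setting this equal to −21 kJ gives D = 373 kJ/mol.

D(H–Br) ≈ 373 kJ/mol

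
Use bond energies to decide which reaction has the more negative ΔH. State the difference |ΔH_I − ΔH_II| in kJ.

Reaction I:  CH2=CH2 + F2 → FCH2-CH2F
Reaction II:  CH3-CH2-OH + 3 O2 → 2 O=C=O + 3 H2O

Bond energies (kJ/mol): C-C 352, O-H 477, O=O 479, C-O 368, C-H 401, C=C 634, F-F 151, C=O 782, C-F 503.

Reaction I:
  Bonds broken (reactants):
    C-H: 4 × 401 = 1604
    C=C: 1 × 634 = 634
    F-F: 1 × 151 = 151
    Σ(broken) = 2389 kJ
  Bonds formed (products):
    C-C: 1 × 352 = 352
    C-F: 2 × 503 = 1006
    C-H: 4 × 401 = 1604
    Σ(formed) = 2962 kJ
  ΔH_I = 2389 − 2962 = −573 kJ
Reaction II:
  Bonds broken (reactants):
    C-C: 1 × 352 = 352
    C-H: 5 × 401 = 2005
    C-O: 1 × 368 = 368
    O-H: 1 × 477 = 477
    O=O: 3 × 479 = 1437
    Σ(broken) = 4639 kJ
  Bonds formed (products):
    C=O: 4 × 782 = 3128
    O-H: 6 × 477 = 2862
    Σ(formed) = 5990 kJ
  ΔH_II = 4639 − 5990 = −1351 kJ
ΔH_I − ΔH_II = +778 kJ, so reaction II has the more negative ΔH; |ΔH_I − ΔH_II| = 778 kJ.

Reaction II, by 778 kJ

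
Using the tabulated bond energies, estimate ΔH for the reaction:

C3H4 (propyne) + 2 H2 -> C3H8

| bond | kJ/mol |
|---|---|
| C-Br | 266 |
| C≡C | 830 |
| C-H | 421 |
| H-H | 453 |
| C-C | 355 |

Bonds broken (reactants):
  C≡C: 1 × 830 = 830
  C-C: 1 × 355 = 355
  C-H: 4 × 421 = 1684
  H-H: 2 × 453 = 906
  Σ(broken) = 3775 kJ
Bonds formed (products):
  C-C: 2 × 355 = 710
  C-H: 8 × 421 = 3368
  Σ(formed) = 4078 kJ
ΔH = Σ(broken) − Σ(formed) = 3775 − 4078 = −303 kJ

ΔH ≈ −303 kJ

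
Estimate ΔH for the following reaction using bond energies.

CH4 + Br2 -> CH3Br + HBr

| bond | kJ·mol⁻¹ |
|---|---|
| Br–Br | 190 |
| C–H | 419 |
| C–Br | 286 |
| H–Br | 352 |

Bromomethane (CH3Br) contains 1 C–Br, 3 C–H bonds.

ΔH ≈ −29 kJ

Bonds broken (reactants):
  Br–Br: 1 × 190 = 190
  C–H: 4 × 419 = 1676
  Σ(broken) = 1866 kJ
Bonds formed (products):
  C–Br: 1 × 286 = 286
  C–H: 3 × 419 = 1257
  H–Br: 1 × 352 = 352
  Σ(formed) = 1895 kJ
ΔH = Σ(broken) − Σ(formed) = 1866 − 1895 = −29 kJ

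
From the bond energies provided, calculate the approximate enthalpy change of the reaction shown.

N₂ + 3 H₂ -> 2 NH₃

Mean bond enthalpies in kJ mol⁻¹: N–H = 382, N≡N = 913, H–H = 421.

Bonds broken (reactants):
  H–H: 3 × 421 = 1263
  N≡N: 1 × 913 = 913
  Σ(broken) = 2176 kJ
Bonds formed (products):
  N–H: 6 × 382 = 2292
  Σ(formed) = 2292 kJ
ΔH = Σ(broken) − Σ(formed) = 2176 − 2292 = −116 kJ

ΔH ≈ −116 kJ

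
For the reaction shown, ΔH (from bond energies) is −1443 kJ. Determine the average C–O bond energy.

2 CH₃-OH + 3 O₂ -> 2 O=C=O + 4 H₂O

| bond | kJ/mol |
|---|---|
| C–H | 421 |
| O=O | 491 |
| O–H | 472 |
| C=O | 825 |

Let D be the C–O bond energy.
Σ(broken) = 6×421 + 2×D + 2×472 + 3×491 = 4943 + 2D
Σ(formed) = 4×825 + 8×472 = 7076
ΔH = Σ(broken) − Σ(formed) = (4943 + 2D) − (7076) = −2133 + 2D
Setting this equal to −1443 kJ gives 2D = 690, so D = 345 kJ/mol.

D(C–O) ≈ 345 kJ/mol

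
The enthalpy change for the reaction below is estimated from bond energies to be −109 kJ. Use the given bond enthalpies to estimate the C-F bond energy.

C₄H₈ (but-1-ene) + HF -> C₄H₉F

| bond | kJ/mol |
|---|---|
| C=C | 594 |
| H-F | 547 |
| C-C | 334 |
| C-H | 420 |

D(C-F) ≈ 496 kJ/mol

Let D be the C-F bond energy.
Σ(broken) = 2×334 + 8×420 + 1×594 + 1×547 = 5169
Σ(formed) = 3×334 + 1×D + 9×420 = 4782 + D
ΔH = Σ(broken) − Σ(formed) = (5169) − (4782 + D) = +387 − D
Setting this equal to −109 kJ gives D = 496 kJ/mol.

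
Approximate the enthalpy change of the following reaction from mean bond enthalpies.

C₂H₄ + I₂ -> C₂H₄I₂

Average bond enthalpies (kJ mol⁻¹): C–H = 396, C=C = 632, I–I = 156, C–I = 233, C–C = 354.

Bonds broken (reactants):
  C–H: 4 × 396 = 1584
  C=C: 1 × 632 = 632
  I–I: 1 × 156 = 156
  Σ(broken) = 2372 kJ
Bonds formed (products):
  C–C: 1 × 354 = 354
  C–H: 4 × 396 = 1584
  C–I: 2 × 233 = 466
  Σ(formed) = 2404 kJ
ΔH = Σ(broken) − Σ(formed) = 2372 − 2404 = −32 kJ

ΔH ≈ −32 kJ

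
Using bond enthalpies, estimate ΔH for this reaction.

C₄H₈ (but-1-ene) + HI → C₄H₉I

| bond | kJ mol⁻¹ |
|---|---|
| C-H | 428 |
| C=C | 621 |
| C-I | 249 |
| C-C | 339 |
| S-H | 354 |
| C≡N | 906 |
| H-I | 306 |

ΔH ≈ −89 kJ

Bonds broken (reactants):
  C-C: 2 × 339 = 678
  C-H: 8 × 428 = 3424
  C=C: 1 × 621 = 621
  H-I: 1 × 306 = 306
  Σ(broken) = 5029 kJ
Bonds formed (products):
  C-C: 3 × 339 = 1017
  C-H: 9 × 428 = 3852
  C-I: 1 × 249 = 249
  Σ(formed) = 5118 kJ
ΔH = Σ(broken) − Σ(formed) = 5029 − 5118 = −89 kJ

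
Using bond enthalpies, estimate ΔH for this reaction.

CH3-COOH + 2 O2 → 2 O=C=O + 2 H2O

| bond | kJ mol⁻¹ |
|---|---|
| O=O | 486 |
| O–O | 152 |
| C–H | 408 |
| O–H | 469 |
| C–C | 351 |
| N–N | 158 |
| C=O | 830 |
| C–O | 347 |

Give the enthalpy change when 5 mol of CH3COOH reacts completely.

ΔH = −5015 kJ

Bonds broken (reactants):
  C–C: 1 × 351 = 351
  C–H: 3 × 408 = 1224
  C–O: 1 × 347 = 347
  C=O: 1 × 830 = 830
  O–H: 1 × 469 = 469
  O=O: 2 × 486 = 972
  Σ(broken) = 4193 kJ
Bonds formed (products):
  C=O: 4 × 830 = 3320
  O–H: 4 × 469 = 1876
  Σ(formed) = 5196 kJ
ΔH = Σ(broken) − Σ(formed) = 4193 − 5196 = −1003 kJ
For 5× the reaction as written: 5 × (−1003) = −5015 kJ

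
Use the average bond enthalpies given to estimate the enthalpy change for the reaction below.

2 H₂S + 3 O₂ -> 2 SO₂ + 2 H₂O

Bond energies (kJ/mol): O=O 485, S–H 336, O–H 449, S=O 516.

Bonds broken (reactants):
  O=O: 3 × 485 = 1455
  S–H: 4 × 336 = 1344
  Σ(broken) = 2799 kJ
Bonds formed (products):
  O–H: 4 × 449 = 1796
  S=O: 4 × 516 = 2064
  Σ(formed) = 3860 kJ
ΔH = Σ(broken) − Σ(formed) = 2799 − 3860 = −1061 kJ

ΔH ≈ −1061 kJ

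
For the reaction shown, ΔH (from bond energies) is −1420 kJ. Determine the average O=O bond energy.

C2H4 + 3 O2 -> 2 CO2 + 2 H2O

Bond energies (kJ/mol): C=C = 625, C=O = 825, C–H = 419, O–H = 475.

D(O=O) ≈ 493 kJ/mol

Let D be the O=O bond energy.
Σ(broken) = 4×419 + 1×625 + 3×D = 2301 + 3D
Σ(formed) = 4×825 + 4×475 = 5200
ΔH = Σ(broken) − Σ(formed) = (2301 + 3D) − (5200) = −2899 + 3D
Setting this equal to −1420 kJ gives 3D = 1479, so D = 493 kJ/mol.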